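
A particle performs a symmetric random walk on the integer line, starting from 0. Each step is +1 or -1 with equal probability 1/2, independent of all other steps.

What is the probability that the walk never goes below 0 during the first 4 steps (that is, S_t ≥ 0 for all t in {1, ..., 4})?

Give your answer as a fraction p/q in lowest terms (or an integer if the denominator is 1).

Let f(t,s) = #length-t paths at position s with S_1..S_t all ≥ 0.
f(t,s) = f(t-1,s-1) + f(t-1,s+1) for s ≥ 0; f(t,s) = 0 for s < 0.
t=0: f(0,0)=1
t=1: f(1,1)=1
t=2: f(2,0)=1 f(2,2)=1
t=3: f(3,1)=2 f(3,3)=1
t=4: f(4,0)=2 f(4,2)=3 f(4,4)=1
Σ_s f(4,s) = 6
P = 6/16 = 3/8

Answer: 3/8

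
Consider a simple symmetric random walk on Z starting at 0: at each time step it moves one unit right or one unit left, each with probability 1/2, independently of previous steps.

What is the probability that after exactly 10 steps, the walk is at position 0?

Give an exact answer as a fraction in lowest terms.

Answer: 63/256

Derivation:
To return to 0 after 10 steps: need exactly 5 steps of +1 and 5 of -1.
Favorable paths: C(10,5) = 252
Total paths: 2^10 = 1024
P = 252/1024 = 63/256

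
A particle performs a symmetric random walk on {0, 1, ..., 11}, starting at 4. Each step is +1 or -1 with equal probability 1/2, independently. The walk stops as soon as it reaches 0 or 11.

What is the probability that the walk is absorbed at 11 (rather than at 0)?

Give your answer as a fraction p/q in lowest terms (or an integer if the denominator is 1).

Answer: 4/11

Derivation:
Symmetric walk (p = 1/2): the harmonic-function argument gives P(hit 11 before 0 | start at 4) = a/N.
P = 4/11 = 4/11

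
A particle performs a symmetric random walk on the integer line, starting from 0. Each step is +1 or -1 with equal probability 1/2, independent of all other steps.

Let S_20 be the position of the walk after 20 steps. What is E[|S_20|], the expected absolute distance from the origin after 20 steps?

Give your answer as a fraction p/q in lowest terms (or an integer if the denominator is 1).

S_20 takes values m ≡ 0 (mod 2) with |m| ≤ 20; P(S_20=m) = C(20,(20+m)/2)/2^20.
Total paths: 2^20 = 1048576
Distribution: P(S=-20)=1/1048576, P(S=-18)=20/1048576, P(S=-16)=190/1048576, P(S=-14)=1140/1048576, P(S=-12)=4845/1048576, P(S=-10)=15504/1048576, P(S=-8)=38760/1048576, P(S=-6)=77520/1048576, P(S=-4)=125970/1048576, P(S=-2)=167960/1048576, P(S=0)=184756/1048576, P(S=2)=167960/1048576, P(S=4)=125970/1048576, P(S=6)=77520/1048576, P(S=8)=38760/1048576, P(S=10)=15504/1048576, P(S=12)=4845/1048576, P(S=14)=1140/1048576, P(S=16)=190/1048576, P(S=18)=20/1048576, P(S=20)=1/1048576
E[|S_20|] = Σ_m |m|·P(S_20=m) = 3695120/1048576 = 230945/65536

Answer: 230945/65536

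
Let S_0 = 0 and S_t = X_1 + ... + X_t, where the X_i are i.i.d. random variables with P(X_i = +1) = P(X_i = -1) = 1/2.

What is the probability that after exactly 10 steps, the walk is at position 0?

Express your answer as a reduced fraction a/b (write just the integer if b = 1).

Answer: 63/256

Derivation:
To reach position 0 after 10 steps: need 5 steps of +1 and 5 of -1.
Favorable paths: C(10,5) = 252
Total paths: 2^10 = 1024
P = 252/1024 = 63/256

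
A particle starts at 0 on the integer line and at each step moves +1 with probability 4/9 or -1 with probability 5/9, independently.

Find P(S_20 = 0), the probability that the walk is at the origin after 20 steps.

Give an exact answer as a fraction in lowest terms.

To be at 0 after 20 steps: need exactly 10 steps of +1 and 10 of -1.
Number of such sequences: C(20,10) = 184756
Each has probability (4/9)^10 · (5/9)^10 = 10240000000000/12157665459056928801
P = 184756 · 10240000000000/12157665459056928801 = 1891901440000000000/12157665459056928801

Answer: 1891901440000000000/12157665459056928801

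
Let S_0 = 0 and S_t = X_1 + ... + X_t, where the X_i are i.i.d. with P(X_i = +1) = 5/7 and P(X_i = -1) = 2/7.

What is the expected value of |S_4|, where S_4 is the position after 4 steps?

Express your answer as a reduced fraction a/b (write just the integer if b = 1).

Answer: 4884/2401

Derivation:
S_4 takes values m ≡ 0 (mod 2) with |m| ≤ 4; P(S_4=m) = C(4,(4+m)/2) · (5/7)^((4+m)/2) · (2/7)^((4-m)/2).
Distribution: P(S=-4)=16/2401, P(S=-2)=160/2401, P(S=0)=600/2401, P(S=2)=1000/2401, P(S=4)=625/2401
E[|S_4|] = Σ_m |m|·P(S_4=m) = 4884/2401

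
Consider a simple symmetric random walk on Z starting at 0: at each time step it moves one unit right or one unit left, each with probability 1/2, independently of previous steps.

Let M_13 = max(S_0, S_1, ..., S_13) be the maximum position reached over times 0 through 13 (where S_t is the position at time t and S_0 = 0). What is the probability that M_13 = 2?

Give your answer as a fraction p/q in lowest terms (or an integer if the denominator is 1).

Answer: 1287/8192

Derivation:
Let M_13 = max(S_0,...,S_13). Use the reflection principle: for j ≥ 1, #{paths with M_13 ≥ j} = #{S_13 ≥ j} + #{S_13 ≥ j+1}.
By reflection, #{M_13 ≥ 2} = #{S_13 ≥ 2} + #{S_13 ≥ 3} = 2380 + 2380 = 4760.
#{M_13 ≥ 3} = #{S_13 ≥ 3} + #{S_13 ≥ 4} = 2380 + 1093 = 3473.
#{M_13 = 2} = 4760 - 3473 = 1287.
P(M_13 = 2) = 1287/8192 = 1287/8192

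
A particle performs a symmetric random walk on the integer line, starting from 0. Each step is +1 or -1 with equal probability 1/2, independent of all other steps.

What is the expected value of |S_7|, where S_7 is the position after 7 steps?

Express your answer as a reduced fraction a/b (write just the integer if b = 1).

S_7 takes values m ≡ 1 (mod 2) with |m| ≤ 7; P(S_7=m) = C(7,(7+m)/2)/2^7.
Total paths: 2^7 = 128
Distribution: P(S=-7)=1/128, P(S=-5)=7/128, P(S=-3)=21/128, P(S=-1)=35/128, P(S=1)=35/128, P(S=3)=21/128, P(S=5)=7/128, P(S=7)=1/128
E[|S_7|] = Σ_m |m|·P(S_7=m) = 280/128 = 35/16

Answer: 35/16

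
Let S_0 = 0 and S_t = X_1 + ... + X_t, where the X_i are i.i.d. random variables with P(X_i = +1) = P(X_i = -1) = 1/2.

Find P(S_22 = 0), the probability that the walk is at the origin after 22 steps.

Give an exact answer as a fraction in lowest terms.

Answer: 88179/524288

Derivation:
To return to 0 after 22 steps: need exactly 11 steps of +1 and 11 of -1.
Favorable paths: C(22,11) = 705432
Total paths: 2^22 = 4194304
P = 705432/4194304 = 88179/524288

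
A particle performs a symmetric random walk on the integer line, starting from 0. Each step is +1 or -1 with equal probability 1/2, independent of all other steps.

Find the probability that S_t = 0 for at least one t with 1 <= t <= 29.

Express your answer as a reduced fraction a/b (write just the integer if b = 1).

Count via complement. Let g(t,s) = #length-t paths at position s with S_1..S_t all ≠ 0.
g(t,s) = g(t-1,s-1) + g(t-1,s+1) for s ≠ 0; g(t,0) = 0.
t=0: g(0,0)=1
t=1: g(1,-1)=1 g(1,1)=1
t=2: g(2,-2)=1 g(2,2)=1
t=3: g(3,-3)=1 g(3,-1)=1 g(3,1)=1 g(3,3)=1
t=4: g(4,-4)=1 g(4,-2)=2 g(4,2)=2 g(4,4)=1
t=5: g(5,-5)=1 g(5,-3)=3 g(5,-1)=2 g(5,1)=2 g(5,3)=3 g(5,5)=1
t=6: g(6,-6)=1 g(6,-4)=4 g(6,-2)=5 g(6,2)=5 g(6,4)=4 g(6,6)=1
t=7: g(7,-7)=1 g(7,-5)=5 g(7,-3)=9 g(7,-1)=5 g(7,1)=5 g(7,3)=9 g(7,5)=5 g(7,7)=1
t=8: g(8,-8)=1 g(8,-6)=6 g(8,-4)=14 g(8,-2)=14 g(8,2)=14 g(8,4)=14 g(8,6)=6 g(8,8)=1
t=9: g(9,-9)=1 g(9,-7)=7 g(9,-5)=20 g(9,-3)=28 g(9,-1)=14 g(9,1)=14 g(9,3)=28 g(9,5)=20 g(9,7)=7 g(9,9)=1
t=10: g(10,-10)=1 g(10,-8)=8 g(10,-6)=27 g(10,-4)=48 g(10,-2)=42 g(10,2)=42 g(10,4)=48 g(10,6)=27 g(10,8)=8 g(10,10)=1
t=11: g(11,-11)=1 g(11,-9)=9 g(11,-7)=35 g(11,-5)=75 g(11,-3)=90 g(11,-1)=42 g(11,1)=42 g(11,3)=90 g(11,5)=75 g(11,7)=35 g(11,9)=9 g(11,11)=1
t=12: g(12,-12)=1 g(12,-10)=10 g(12,-8)=44 g(12,-6)=110 g(12,-4)=165 g(12,-2)=132 g(12,2)=132 g(12,4)=165 g(12,6)=110 g(12,8)=44 g(12,10)=10 g(12,12)=1
t=13: g(13,-13)=1 g(13,-11)=11 g(13,-9)=54 g(13,-7)=154 g(13,-5)=275 g(13,-3)=297 g(13,-1)=132 g(13,1)=132 g(13,3)=297 g(13,5)=275 g(13,7)=154 g(13,9)=54 g(13,11)=11 g(13,13)=1
t=14: g(14,-14)=1 g(14,-12)=12 g(14,-10)=65 g(14,-8)=208 g(14,-6)=429 g(14,-4)=572 g(14,-2)=429 g(14,2)=429 g(14,4)=572 g(14,6)=429 g(14,8)=208 g(14,10)=65 g(14,12)=12 g(14,14)=1
t=15: g(15,-15)=1 g(15,-13)=13 g(15,-11)=77 g(15,-9)=273 g(15,-7)=637 g(15,-5)=1001 g(15,-3)=1001 g(15,-1)=429 g(15,1)=429 g(15,3)=1001 g(15,5)=1001 g(15,7)=637 g(15,9)=273 g(15,11)=77 g(15,13)=13 g(15,15)=1
t=16: g(16,-16)=1 g(16,-14)=14 g(16,-12)=90 g(16,-10)=350 g(16,-8)=910 g(16,-6)=1638 g(16,-4)=2002 g(16,-2)=1430 g(16,2)=1430 g(16,4)=2002 g(16,6)=1638 g(16,8)=910 g(16,10)=350 g(16,12)=90 g(16,14)=14 g(16,16)=1
t=17: g(17,-17)=1 g(17,-15)=15 g(17,-13)=104 g(17,-11)=440 g(17,-9)=1260 g(17,-7)=2548 g(17,-5)=3640 g(17,-3)=3432 g(17,-1)=1430 g(17,1)=1430 g(17,3)=3432 g(17,5)=3640 g(17,7)=2548 g(17,9)=1260 g(17,11)=440 g(17,13)=104 g(17,15)=15 g(17,17)=1
t=18: g(18,-18)=1 g(18,-16)=16 g(18,-14)=119 g(18,-12)=544 g(18,-10)=1700 g(18,-8)=3808 g(18,-6)=6188 g(18,-4)=7072 g(18,-2)=4862 g(18,2)=4862 g(18,4)=7072 g(18,6)=6188 g(18,8)=3808 g(18,10)=1700 g(18,12)=544 g(18,14)=119 g(18,16)=16 g(18,18)=1
t=19: g(19,-19)=1 g(19,-17)=17 g(19,-15)=135 g(19,-13)=663 g(19,-11)=2244 g(19,-9)=5508 g(19,-7)=9996 g(19,-5)=13260 g(19,-3)=11934 g(19,-1)=4862 g(19,1)=4862 g(19,3)=11934 g(19,5)=13260 g(19,7)=9996 g(19,9)=5508 g(19,11)=2244 g(19,13)=663 g(19,15)=135 g(19,17)=17 g(19,19)=1
t=20: g(20,-20)=1 g(20,-18)=18 g(20,-16)=152 g(20,-14)=798 g(20,-12)=2907 g(20,-10)=7752 g(20,-8)=15504 g(20,-6)=23256 g(20,-4)=25194 g(20,-2)=16796 g(20,2)=16796 g(20,4)=25194 g(20,6)=23256 g(20,8)=15504 g(20,10)=7752 g(20,12)=2907 g(20,14)=798 g(20,16)=152 g(20,18)=18 g(20,20)=1
t=21: g(21,-21)=1 g(21,-19)=19 g(21,-17)=170 g(21,-15)=950 g(21,-13)=3705 g(21,-11)=10659 g(21,-9)=23256 g(21,-7)=38760 g(21,-5)=48450 g(21,-3)=41990 g(21,-1)=16796 g(21,1)=16796 g(21,3)=41990 g(21,5)=48450 g(21,7)=38760 g(21,9)=23256 g(21,11)=10659 g(21,13)=3705 g(21,15)=950 g(21,17)=170 g(21,19)=19 g(21,21)=1
t=22: g(22,-22)=1 g(22,-20)=20 g(22,-18)=189 g(22,-16)=1120 g(22,-14)=4655 g(22,-12)=14364 g(22,-10)=33915 g(22,-8)=62016 g(22,-6)=87210 g(22,-4)=90440 g(22,-2)=58786 g(22,2)=58786 g(22,4)=90440 g(22,6)=87210 g(22,8)=62016 g(22,10)=33915 g(22,12)=14364 g(22,14)=4655 g(22,16)=1120 g(22,18)=189 g(22,20)=20 g(22,22)=1
t=23: g(23,-23)=1 g(23,-21)=21 g(23,-19)=209 g(23,-17)=1309 g(23,-15)=5775 g(23,-13)=19019 g(23,-11)=48279 g(23,-9)=95931 g(23,-7)=149226 g(23,-5)=177650 g(23,-3)=149226 g(23,-1)=58786 g(23,1)=58786 g(23,3)=149226 g(23,5)=177650 g(23,7)=149226 g(23,9)=95931 g(23,11)=48279 g(23,13)=19019 g(23,15)=5775 g(23,17)=1309 g(23,19)=209 g(23,21)=21 g(23,23)=1
t=24: g(24,-24)=1 g(24,-22)=22 g(24,-20)=230 g(24,-18)=1518 g(24,-16)=7084 g(24,-14)=24794 g(24,-12)=67298 g(24,-10)=144210 g(24,-8)=245157 g(24,-6)=326876 g(24,-4)=326876 g(24,-2)=208012 g(24,2)=208012 g(24,4)=326876 g(24,6)=326876 g(24,8)=245157 g(24,10)=144210 g(24,12)=67298 g(24,14)=24794 g(24,16)=7084 g(24,18)=1518 g(24,20)=230 g(24,22)=22 g(24,24)=1
t=25: g(25,-25)=1 g(25,-23)=23 g(25,-21)=252 g(25,-19)=1748 g(25,-17)=8602 g(25,-15)=31878 g(25,-13)=92092 g(25,-11)=211508 g(25,-9)=389367 g(25,-7)=572033 g(25,-5)=653752 g(25,-3)=534888 g(25,-1)=208012 g(25,1)=208012 g(25,3)=534888 g(25,5)=653752 g(25,7)=572033 g(25,9)=389367 g(25,11)=211508 g(25,13)=92092 g(25,15)=31878 g(25,17)=8602 g(25,19)=1748 g(25,21)=252 g(25,23)=23 g(25,25)=1
t=26: g(26,-26)=1 g(26,-24)=24 g(26,-22)=275 g(26,-20)=2000 g(26,-18)=10350 g(26,-16)=40480 g(26,-14)=123970 g(26,-12)=303600 g(26,-10)=600875 g(26,-8)=961400 g(26,-6)=1225785 g(26,-4)=1188640 g(26,-2)=742900 g(26,2)=742900 g(26,4)=1188640 g(26,6)=1225785 g(26,8)=961400 g(26,10)=600875 g(26,12)=303600 g(26,14)=123970 g(26,16)=40480 g(26,18)=10350 g(26,20)=2000 g(26,22)=275 g(26,24)=24 g(26,26)=1
t=27: g(27,-27)=1 g(27,-25)=25 g(27,-23)=299 g(27,-21)=2275 g(27,-19)=12350 g(27,-17)=50830 g(27,-15)=164450 g(27,-13)=427570 g(27,-11)=904475 g(27,-9)=1562275 g(27,-7)=2187185 g(27,-5)=2414425 g(27,-3)=1931540 g(27,-1)=742900 g(27,1)=742900 g(27,3)=1931540 g(27,5)=2414425 g(27,7)=2187185 g(27,9)=1562275 g(27,11)=904475 g(27,13)=427570 g(27,15)=164450 g(27,17)=50830 g(27,19)=12350 g(27,21)=2275 g(27,23)=299 g(27,25)=25 g(27,27)=1
t=28: g(28,-28)=1 g(28,-26)=26 g(28,-24)=324 g(28,-22)=2574 g(28,-20)=14625 g(28,-18)=63180 g(28,-16)=215280 g(28,-14)=592020 g(28,-12)=1332045 g(28,-10)=2466750 g(28,-8)=3749460 g(28,-6)=4601610 g(28,-4)=4345965 g(28,-2)=2674440 g(28,2)=2674440 g(28,4)=4345965 g(28,6)=4601610 g(28,8)=3749460 g(28,10)=2466750 g(28,12)=1332045 g(28,14)=592020 g(28,16)=215280 g(28,18)=63180 g(28,20)=14625 g(28,22)=2574 g(28,24)=324 g(28,26)=26 g(28,28)=1
t=29: g(29,-29)=1 g(29,-27)=27 g(29,-25)=350 g(29,-23)=2898 g(29,-21)=17199 g(29,-19)=77805 g(29,-17)=278460 g(29,-15)=807300 g(29,-13)=1924065 g(29,-11)=3798795 g(29,-9)=6216210 g(29,-7)=8351070 g(29,-5)=8947575 g(29,-3)=7020405 g(29,-1)=2674440 g(29,1)=2674440 g(29,3)=7020405 g(29,5)=8947575 g(29,7)=8351070 g(29,9)=6216210 g(29,11)=3798795 g(29,13)=1924065 g(29,15)=807300 g(29,17)=278460 g(29,19)=77805 g(29,21)=17199 g(29,23)=2898 g(29,25)=350 g(29,27)=27 g(29,29)=1
Paths never hitting 0: Σ_s g(29,s) = 80233200
Paths hitting 0: 2^29 - 80233200 = 456637712
P = 456637712/536870912 = 28539857/33554432

Answer: 28539857/33554432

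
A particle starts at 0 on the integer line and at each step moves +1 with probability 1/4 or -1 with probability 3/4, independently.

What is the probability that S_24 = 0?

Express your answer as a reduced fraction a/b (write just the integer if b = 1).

To be at 0 after 24 steps: need exactly 12 steps of +1 and 12 of -1.
Number of such sequences: C(24,12) = 2704156
Each has probability (1/4)^12 · (3/4)^12 = 531441/281474976710656
P = 2704156 · 531441/281474976710656 = 359274842199/70368744177664

Answer: 359274842199/70368744177664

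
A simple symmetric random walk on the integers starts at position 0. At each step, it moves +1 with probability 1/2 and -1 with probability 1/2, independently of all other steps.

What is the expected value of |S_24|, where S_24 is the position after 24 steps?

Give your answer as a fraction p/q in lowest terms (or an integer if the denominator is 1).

Answer: 2028117/524288

Derivation:
S_24 takes values m ≡ 0 (mod 2) with |m| ≤ 24; P(S_24=m) = C(24,(24+m)/2)/2^24.
Total paths: 2^24 = 16777216
Distribution: P(S=-24)=1/16777216, P(S=-22)=24/16777216, P(S=-20)=276/16777216, P(S=-18)=2024/16777216, P(S=-16)=10626/16777216, P(S=-14)=42504/16777216, P(S=-12)=134596/16777216, P(S=-10)=346104/16777216, P(S=-8)=735471/16777216, P(S=-6)=1307504/16777216, P(S=-4)=1961256/16777216, P(S=-2)=2496144/16777216, P(S=0)=2704156/16777216, P(S=2)=2496144/16777216, P(S=4)=1961256/16777216, P(S=6)=1307504/16777216, P(S=8)=735471/16777216, P(S=10)=346104/16777216, P(S=12)=134596/16777216, P(S=14)=42504/16777216, P(S=16)=10626/16777216, P(S=18)=2024/16777216, P(S=20)=276/16777216, P(S=22)=24/16777216, P(S=24)=1/16777216
E[|S_24|] = Σ_m |m|·P(S_24=m) = 64899744/16777216 = 2028117/524288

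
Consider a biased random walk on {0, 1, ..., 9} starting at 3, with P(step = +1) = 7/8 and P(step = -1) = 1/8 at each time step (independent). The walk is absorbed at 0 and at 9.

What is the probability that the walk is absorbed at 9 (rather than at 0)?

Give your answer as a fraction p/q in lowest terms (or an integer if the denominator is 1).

Biased walk: p = 7/8, q = 1/8, r = q/p = 1/7
Gambler's ruin: P(hit 9 before 0 | start at 3) = (1 - r^a)/(1 - r^N)
r^3 = 1/343; r^9 = 1/40353607
P = (1 - 1/343) / (1 - 1/40353607) = 342/343 / 40353606/40353607 = 117649/117993

Answer: 117649/117993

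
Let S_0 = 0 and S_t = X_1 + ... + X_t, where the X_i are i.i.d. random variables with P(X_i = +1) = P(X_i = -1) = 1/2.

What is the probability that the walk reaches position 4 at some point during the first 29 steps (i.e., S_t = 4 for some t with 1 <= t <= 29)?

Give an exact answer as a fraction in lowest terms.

Count via complement. Let g(t,s) = #length-t paths at position s with S_1..S_t all ≠ 4.
g(t,s) = g(t-1,s-1) + g(t-1,s+1) for s ≠ 4; g(t,4) = 0.
t=0: g(0,0)=1
t=1: g(1,-1)=1 g(1,1)=1
t=2: g(2,-2)=1 g(2,0)=2 g(2,2)=1
t=3: g(3,-3)=1 g(3,-1)=3 g(3,1)=3 g(3,3)=1
t=4: g(4,-4)=1 g(4,-2)=4 g(4,0)=6 g(4,2)=4
t=5: g(5,-5)=1 g(5,-3)=5 g(5,-1)=10 g(5,1)=10 g(5,3)=4
t=6: g(6,-6)=1 g(6,-4)=6 g(6,-2)=15 g(6,0)=20 g(6,2)=14
t=7: g(7,-7)=1 g(7,-5)=7 g(7,-3)=21 g(7,-1)=35 g(7,1)=34 g(7,3)=14
t=8: g(8,-8)=1 g(8,-6)=8 g(8,-4)=28 g(8,-2)=56 g(8,0)=69 g(8,2)=48
t=9: g(9,-9)=1 g(9,-7)=9 g(9,-5)=36 g(9,-3)=84 g(9,-1)=125 g(9,1)=117 g(9,3)=48
t=10: g(10,-10)=1 g(10,-8)=10 g(10,-6)=45 g(10,-4)=120 g(10,-2)=209 g(10,0)=242 g(10,2)=165
t=11: g(11,-11)=1 g(11,-9)=11 g(11,-7)=55 g(11,-5)=165 g(11,-3)=329 g(11,-1)=451 g(11,1)=407 g(11,3)=165
t=12: g(12,-12)=1 g(12,-10)=12 g(12,-8)=66 g(12,-6)=220 g(12,-4)=494 g(12,-2)=780 g(12,0)=858 g(12,2)=572
t=13: g(13,-13)=1 g(13,-11)=13 g(13,-9)=78 g(13,-7)=286 g(13,-5)=714 g(13,-3)=1274 g(13,-1)=1638 g(13,1)=1430 g(13,3)=572
t=14: g(14,-14)=1 g(14,-12)=14 g(14,-10)=91 g(14,-8)=364 g(14,-6)=1000 g(14,-4)=1988 g(14,-2)=2912 g(14,0)=3068 g(14,2)=2002
t=15: g(15,-15)=1 g(15,-13)=15 g(15,-11)=105 g(15,-9)=455 g(15,-7)=1364 g(15,-5)=2988 g(15,-3)=4900 g(15,-1)=5980 g(15,1)=5070 g(15,3)=2002
t=16: g(16,-16)=1 g(16,-14)=16 g(16,-12)=120 g(16,-10)=560 g(16,-8)=1819 g(16,-6)=4352 g(16,-4)=7888 g(16,-2)=10880 g(16,0)=11050 g(16,2)=7072
t=17: g(17,-17)=1 g(17,-15)=17 g(17,-13)=136 g(17,-11)=680 g(17,-9)=2379 g(17,-7)=6171 g(17,-5)=12240 g(17,-3)=18768 g(17,-1)=21930 g(17,1)=18122 g(17,3)=7072
t=18: g(18,-18)=1 g(18,-16)=18 g(18,-14)=153 g(18,-12)=816 g(18,-10)=3059 g(18,-8)=8550 g(18,-6)=18411 g(18,-4)=31008 g(18,-2)=40698 g(18,0)=40052 g(18,2)=25194
t=19: g(19,-19)=1 g(19,-17)=19 g(19,-15)=171 g(19,-13)=969 g(19,-11)=3875 g(19,-9)=11609 g(19,-7)=26961 g(19,-5)=49419 g(19,-3)=71706 g(19,-1)=80750 g(19,1)=65246 g(19,3)=25194
t=20: g(20,-20)=1 g(20,-18)=20 g(20,-16)=190 g(20,-14)=1140 g(20,-12)=4844 g(20,-10)=15484 g(20,-8)=38570 g(20,-6)=76380 g(20,-4)=121125 g(20,-2)=152456 g(20,0)=145996 g(20,2)=90440
t=21: g(21,-21)=1 g(21,-19)=21 g(21,-17)=210 g(21,-15)=1330 g(21,-13)=5984 g(21,-11)=20328 g(21,-9)=54054 g(21,-7)=114950 g(21,-5)=197505 g(21,-3)=273581 g(21,-1)=298452 g(21,1)=236436 g(21,3)=90440
t=22: g(22,-22)=1 g(22,-20)=22 g(22,-18)=231 g(22,-16)=1540 g(22,-14)=7314 g(22,-12)=26312 g(22,-10)=74382 g(22,-8)=169004 g(22,-6)=312455 g(22,-4)=471086 g(22,-2)=572033 g(22,0)=534888 g(22,2)=326876
t=23: g(23,-23)=1 g(23,-21)=23 g(23,-19)=253 g(23,-17)=1771 g(23,-15)=8854 g(23,-13)=33626 g(23,-11)=100694 g(23,-9)=243386 g(23,-7)=481459 g(23,-5)=783541 g(23,-3)=1043119 g(23,-1)=1106921 g(23,1)=861764 g(23,3)=326876
t=24: g(24,-24)=1 g(24,-22)=24 g(24,-20)=276 g(24,-18)=2024 g(24,-16)=10625 g(24,-14)=42480 g(24,-12)=134320 g(24,-10)=344080 g(24,-8)=724845 g(24,-6)=1265000 g(24,-4)=1826660 g(24,-2)=2150040 g(24,0)=1968685 g(24,2)=1188640
t=25: g(25,-25)=1 g(25,-23)=25 g(25,-21)=300 g(25,-19)=2300 g(25,-17)=12649 g(25,-15)=53105 g(25,-13)=176800 g(25,-11)=478400 g(25,-9)=1068925 g(25,-7)=1989845 g(25,-5)=3091660 g(25,-3)=3976700 g(25,-1)=4118725 g(25,1)=3157325 g(25,3)=1188640
t=26: g(26,-26)=1 g(26,-24)=26 g(26,-22)=325 g(26,-20)=2600 g(26,-18)=14949 g(26,-16)=65754 g(26,-14)=229905 g(26,-12)=655200 g(26,-10)=1547325 g(26,-8)=3058770 g(26,-6)=5081505 g(26,-4)=7068360 g(26,-2)=8095425 g(26,0)=7276050 g(26,2)=4345965
t=27: g(27,-27)=1 g(27,-25)=27 g(27,-23)=351 g(27,-21)=2925 g(27,-19)=17549 g(27,-17)=80703 g(27,-15)=295659 g(27,-13)=885105 g(27,-11)=2202525 g(27,-9)=4606095 g(27,-7)=8140275 g(27,-5)=12149865 g(27,-3)=15163785 g(27,-1)=15371475 g(27,1)=11622015 g(27,3)=4345965
t=28: g(28,-28)=1 g(28,-26)=28 g(28,-24)=378 g(28,-22)=3276 g(28,-20)=20474 g(28,-18)=98252 g(28,-16)=376362 g(28,-14)=1180764 g(28,-12)=3087630 g(28,-10)=6808620 g(28,-8)=12746370 g(28,-6)=20290140 g(28,-4)=27313650 g(28,-2)=30535260 g(28,0)=26993490 g(28,2)=15967980
t=29: g(29,-29)=1 g(29,-27)=29 g(29,-25)=406 g(29,-23)=3654 g(29,-21)=23750 g(29,-19)=118726 g(29,-17)=474614 g(29,-15)=1557126 g(29,-13)=4268394 g(29,-11)=9896250 g(29,-9)=19554990 g(29,-7)=33036510 g(29,-5)=47603790 g(29,-3)=57848910 g(29,-1)=57528750 g(29,1)=42961470 g(29,3)=15967980
Paths never hitting 4: Σ_s g(29,s) = 290845350
Paths hitting 4: 2^29 - 290845350 = 246025562
P = 246025562/536870912 = 123012781/268435456

Answer: 123012781/268435456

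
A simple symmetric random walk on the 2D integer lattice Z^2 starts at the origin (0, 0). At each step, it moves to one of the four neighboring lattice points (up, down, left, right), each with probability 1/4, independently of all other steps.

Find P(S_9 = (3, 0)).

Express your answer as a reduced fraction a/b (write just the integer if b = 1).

Answer: 441/16384

Derivation:
Let h be the number of horizontal steps (so 9-h are vertical). To end at (3,0) need (h+3)/2 right-steps and ((9-h)+0)/2 up-steps.
Sum over h with 3 ≤ h ≤ 9, h ≡ 1 (mod 2), 9-h ≡ 0 (mod 2):
h=3: C(9,3)·C(3,3)·C(6,3) = 84·1·20 = 1680
h=5: C(9,5)·C(5,4)·C(4,2) = 126·5·6 = 3780
h=7: C(9,7)·C(7,5)·C(2,1) = 36·21·2 = 1512
h=9: C(9,9)·C(9,6)·C(0,0) = 1·84·1 = 84
Total favorable: 7056
Total paths: 4^9 = 262144
P = 7056/262144 = 441/16384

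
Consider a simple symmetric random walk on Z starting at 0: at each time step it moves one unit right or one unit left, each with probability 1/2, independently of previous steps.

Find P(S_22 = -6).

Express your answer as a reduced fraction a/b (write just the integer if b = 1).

Answer: 159885/2097152

Derivation:
To reach position -6 after 22 steps: need 8 steps of +1 and 14 of -1.
Favorable paths: C(22,8) = 319770
Total paths: 2^22 = 4194304
P = 319770/4194304 = 159885/2097152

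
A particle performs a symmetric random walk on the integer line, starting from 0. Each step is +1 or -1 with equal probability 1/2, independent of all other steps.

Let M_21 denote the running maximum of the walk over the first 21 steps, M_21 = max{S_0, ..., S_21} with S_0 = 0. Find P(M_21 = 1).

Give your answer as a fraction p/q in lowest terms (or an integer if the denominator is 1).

Let M_21 = max(S_0,...,S_21). Use the reflection principle: for j ≥ 1, #{paths with M_21 ≥ j} = #{S_21 ≥ j} + #{S_21 ≥ j+1}.
By reflection, #{M_21 ≥ 1} = #{S_21 ≥ 1} + #{S_21 ≥ 2} = 1048576 + 695860 = 1744436.
#{M_21 ≥ 2} = #{S_21 ≥ 2} + #{S_21 ≥ 3} = 695860 + 695860 = 1391720.
#{M_21 = 1} = 1744436 - 1391720 = 352716.
P(M_21 = 1) = 352716/2097152 = 88179/524288

Answer: 88179/524288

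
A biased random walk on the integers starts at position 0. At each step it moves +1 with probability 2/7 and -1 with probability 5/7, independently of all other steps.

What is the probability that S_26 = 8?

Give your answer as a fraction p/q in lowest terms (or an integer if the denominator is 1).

Answer: 799884800000000000/9387480337647754305649

Derivation:
To reach position 8 after 26 steps: need 17 steps of +1 and 9 steps of -1.
Number of such sequences: C(26,17) = 3124550
Each has probability (2/7)^17 · (5/7)^9 = 256000000000/9387480337647754305649
P = 3124550 · 256000000000/9387480337647754305649 = 799884800000000000/9387480337647754305649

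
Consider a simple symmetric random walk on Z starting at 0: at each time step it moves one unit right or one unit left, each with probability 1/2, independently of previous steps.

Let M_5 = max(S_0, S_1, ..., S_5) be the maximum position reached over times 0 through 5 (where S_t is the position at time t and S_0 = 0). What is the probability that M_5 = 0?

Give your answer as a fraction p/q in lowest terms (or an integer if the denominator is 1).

Let M_5 = max(S_0,...,S_5). Use the reflection principle: for j ≥ 1, #{paths with M_5 ≥ j} = #{S_5 ≥ j} + #{S_5 ≥ j+1}.
P(M_5 ≥ 0) = 1 since S_0 = 0, so #{M_5 ≥ 0} = 32.
#{M_5 ≥ 1} = #{S_5 ≥ 1} + #{S_5 ≥ 2} = 16 + 6 = 22.
#{M_5 = 0} = 32 - 22 = 10.
P(M_5 = 0) = 10/32 = 5/16

Answer: 5/16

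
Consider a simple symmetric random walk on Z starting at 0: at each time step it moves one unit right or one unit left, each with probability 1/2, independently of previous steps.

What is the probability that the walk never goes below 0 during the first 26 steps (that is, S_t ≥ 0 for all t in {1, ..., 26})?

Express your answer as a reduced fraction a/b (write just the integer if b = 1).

Let f(t,s) = #length-t paths at position s with S_1..S_t all ≥ 0.
f(t,s) = f(t-1,s-1) + f(t-1,s+1) for s ≥ 0; f(t,s) = 0 for s < 0.
t=0: f(0,0)=1
t=1: f(1,1)=1
t=2: f(2,0)=1 f(2,2)=1
t=3: f(3,1)=2 f(3,3)=1
t=4: f(4,0)=2 f(4,2)=3 f(4,4)=1
t=5: f(5,1)=5 f(5,3)=4 f(5,5)=1
t=6: f(6,0)=5 f(6,2)=9 f(6,4)=5 f(6,6)=1
t=7: f(7,1)=14 f(7,3)=14 f(7,5)=6 f(7,7)=1
t=8: f(8,0)=14 f(8,2)=28 f(8,4)=20 f(8,6)=7 f(8,8)=1
t=9: f(9,1)=42 f(9,3)=48 f(9,5)=27 f(9,7)=8 f(9,9)=1
t=10: f(10,0)=42 f(10,2)=90 f(10,4)=75 f(10,6)=35 f(10,8)=9 f(10,10)=1
t=11: f(11,1)=132 f(11,3)=165 f(11,5)=110 f(11,7)=44 f(11,9)=10 f(11,11)=1
t=12: f(12,0)=132 f(12,2)=297 f(12,4)=275 f(12,6)=154 f(12,8)=54 f(12,10)=11 f(12,12)=1
t=13: f(13,1)=429 f(13,3)=572 f(13,5)=429 f(13,7)=208 f(13,9)=65 f(13,11)=12 f(13,13)=1
t=14: f(14,0)=429 f(14,2)=1001 f(14,4)=1001 f(14,6)=637 f(14,8)=273 f(14,10)=77 f(14,12)=13 f(14,14)=1
t=15: f(15,1)=1430 f(15,3)=2002 f(15,5)=1638 f(15,7)=910 f(15,9)=350 f(15,11)=90 f(15,13)=14 f(15,15)=1
t=16: f(16,0)=1430 f(16,2)=3432 f(16,4)=3640 f(16,6)=2548 f(16,8)=1260 f(16,10)=440 f(16,12)=104 f(16,14)=15 f(16,16)=1
t=17: f(17,1)=4862 f(17,3)=7072 f(17,5)=6188 f(17,7)=3808 f(17,9)=1700 f(17,11)=544 f(17,13)=119 f(17,15)=16 f(17,17)=1
t=18: f(18,0)=4862 f(18,2)=11934 f(18,4)=13260 f(18,6)=9996 f(18,8)=5508 f(18,10)=2244 f(18,12)=663 f(18,14)=135 f(18,16)=17 f(18,18)=1
t=19: f(19,1)=16796 f(19,3)=25194 f(19,5)=23256 f(19,7)=15504 f(19,9)=7752 f(19,11)=2907 f(19,13)=798 f(19,15)=152 f(19,17)=18 f(19,19)=1
t=20: f(20,0)=16796 f(20,2)=41990 f(20,4)=48450 f(20,6)=38760 f(20,8)=23256 f(20,10)=10659 f(20,12)=3705 f(20,14)=950 f(20,16)=170 f(20,18)=19 f(20,20)=1
t=21: f(21,1)=58786 f(21,3)=90440 f(21,5)=87210 f(21,7)=62016 f(21,9)=33915 f(21,11)=14364 f(21,13)=4655 f(21,15)=1120 f(21,17)=189 f(21,19)=20 f(21,21)=1
t=22: f(22,0)=58786 f(22,2)=149226 f(22,4)=177650 f(22,6)=149226 f(22,8)=95931 f(22,10)=48279 f(22,12)=19019 f(22,14)=5775 f(22,16)=1309 f(22,18)=209 f(22,20)=21 f(22,22)=1
t=23: f(23,1)=208012 f(23,3)=326876 f(23,5)=326876 f(23,7)=245157 f(23,9)=144210 f(23,11)=67298 f(23,13)=24794 f(23,15)=7084 f(23,17)=1518 f(23,19)=230 f(23,21)=22 f(23,23)=1
t=24: f(24,0)=208012 f(24,2)=534888 f(24,4)=653752 f(24,6)=572033 f(24,8)=389367 f(24,10)=211508 f(24,12)=92092 f(24,14)=31878 f(24,16)=8602 f(24,18)=1748 f(24,20)=252 f(24,22)=23 f(24,24)=1
t=25: f(25,1)=742900 f(25,3)=1188640 f(25,5)=1225785 f(25,7)=961400 f(25,9)=600875 f(25,11)=303600 f(25,13)=123970 f(25,15)=40480 f(25,17)=10350 f(25,19)=2000 f(25,21)=275 f(25,23)=24 f(25,25)=1
t=26: f(26,0)=742900 f(26,2)=1931540 f(26,4)=2414425 f(26,6)=2187185 f(26,8)=1562275 f(26,10)=904475 f(26,12)=427570 f(26,14)=164450 f(26,16)=50830 f(26,18)=12350 f(26,20)=2275 f(26,22)=299 f(26,24)=25 f(26,26)=1
Σ_s f(26,s) = 10400600
P = 10400600/67108864 = 1300075/8388608

Answer: 1300075/8388608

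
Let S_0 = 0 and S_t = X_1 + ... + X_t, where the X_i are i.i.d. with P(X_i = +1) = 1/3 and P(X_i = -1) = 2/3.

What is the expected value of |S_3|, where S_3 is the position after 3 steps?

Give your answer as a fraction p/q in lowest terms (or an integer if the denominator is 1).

S_3 takes values m ≡ 1 (mod 2) with |m| ≤ 3; P(S_3=m) = C(3,(3+m)/2) · (1/3)^((3+m)/2) · (2/3)^((3-m)/2).
Distribution: P(S=-3)=8/27, P(S=-1)=4/9, P(S=1)=2/9, P(S=3)=1/27
E[|S_3|] = Σ_m |m|·P(S_3=m) = 5/3

Answer: 5/3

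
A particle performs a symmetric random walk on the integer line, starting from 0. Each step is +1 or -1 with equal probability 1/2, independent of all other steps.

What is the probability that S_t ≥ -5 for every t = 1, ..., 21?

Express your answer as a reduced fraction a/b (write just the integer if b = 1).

Answer: 106267/131072

Derivation:
Let f(t,s) = #length-t paths at position s with S_1..S_t all ≥ -5.
f(t,s) = f(t-1,s-1) + f(t-1,s+1) for s ≥ -5; f(t,s) = 0 for s < -5.
t=0: f(0,0)=1
t=1: f(1,-1)=1 f(1,1)=1
t=2: f(2,-2)=1 f(2,0)=2 f(2,2)=1
t=3: f(3,-3)=1 f(3,-1)=3 f(3,1)=3 f(3,3)=1
t=4: f(4,-4)=1 f(4,-2)=4 f(4,0)=6 f(4,2)=4 f(4,4)=1
t=5: f(5,-5)=1 f(5,-3)=5 f(5,-1)=10 f(5,1)=10 f(5,3)=5 f(5,5)=1
t=6: f(6,-4)=6 f(6,-2)=15 f(6,0)=20 f(6,2)=15 f(6,4)=6 f(6,6)=1
t=7: f(7,-5)=6 f(7,-3)=21 f(7,-1)=35 f(7,1)=35 f(7,3)=21 f(7,5)=7 f(7,7)=1
t=8: f(8,-4)=27 f(8,-2)=56 f(8,0)=70 f(8,2)=56 f(8,4)=28 f(8,6)=8 f(8,8)=1
t=9: f(9,-5)=27 f(9,-3)=83 f(9,-1)=126 f(9,1)=126 f(9,3)=84 f(9,5)=36 f(9,7)=9 f(9,9)=1
t=10: f(10,-4)=110 f(10,-2)=209 f(10,0)=252 f(10,2)=210 f(10,4)=120 f(10,6)=45 f(10,8)=10 f(10,10)=1
t=11: f(11,-5)=110 f(11,-3)=319 f(11,-1)=461 f(11,1)=462 f(11,3)=330 f(11,5)=165 f(11,7)=55 f(11,9)=11 f(11,11)=1
t=12: f(12,-4)=429 f(12,-2)=780 f(12,0)=923 f(12,2)=792 f(12,4)=495 f(12,6)=220 f(12,8)=66 f(12,10)=12 f(12,12)=1
t=13: f(13,-5)=429 f(13,-3)=1209 f(13,-1)=1703 f(13,1)=1715 f(13,3)=1287 f(13,5)=715 f(13,7)=286 f(13,9)=78 f(13,11)=13 f(13,13)=1
t=14: f(14,-4)=1638 f(14,-2)=2912 f(14,0)=3418 f(14,2)=3002 f(14,4)=2002 f(14,6)=1001 f(14,8)=364 f(14,10)=91 f(14,12)=14 f(14,14)=1
t=15: f(15,-5)=1638 f(15,-3)=4550 f(15,-1)=6330 f(15,1)=6420 f(15,3)=5004 f(15,5)=3003 f(15,7)=1365 f(15,9)=455 f(15,11)=105 f(15,13)=15 f(15,15)=1
t=16: f(16,-4)=6188 f(16,-2)=10880 f(16,0)=12750 f(16,2)=11424 f(16,4)=8007 f(16,6)=4368 f(16,8)=1820 f(16,10)=560 f(16,12)=120 f(16,14)=16 f(16,16)=1
t=17: f(17,-5)=6188 f(17,-3)=17068 f(17,-1)=23630 f(17,1)=24174 f(17,3)=19431 f(17,5)=12375 f(17,7)=6188 f(17,9)=2380 f(17,11)=680 f(17,13)=136 f(17,15)=17 f(17,17)=1
t=18: f(18,-4)=23256 f(18,-2)=40698 f(18,0)=47804 f(18,2)=43605 f(18,4)=31806 f(18,6)=18563 f(18,8)=8568 f(18,10)=3060 f(18,12)=816 f(18,14)=153 f(18,16)=18 f(18,18)=1
t=19: f(19,-5)=23256 f(19,-3)=63954 f(19,-1)=88502 f(19,1)=91409 f(19,3)=75411 f(19,5)=50369 f(19,7)=27131 f(19,9)=11628 f(19,11)=3876 f(19,13)=969 f(19,15)=171 f(19,17)=19 f(19,19)=1
t=20: f(20,-4)=87210 f(20,-2)=152456 f(20,0)=179911 f(20,2)=166820 f(20,4)=125780 f(20,6)=77500 f(20,8)=38759 f(20,10)=15504 f(20,12)=4845 f(20,14)=1140 f(20,16)=190 f(20,18)=20 f(20,20)=1
t=21: f(21,-5)=87210 f(21,-3)=239666 f(21,-1)=332367 f(21,1)=346731 f(21,3)=292600 f(21,5)=203280 f(21,7)=116259 f(21,9)=54263 f(21,11)=20349 f(21,13)=5985 f(21,15)=1330 f(21,17)=210 f(21,19)=21 f(21,21)=1
Σ_s f(21,s) = 1700272
P = 1700272/2097152 = 106267/131072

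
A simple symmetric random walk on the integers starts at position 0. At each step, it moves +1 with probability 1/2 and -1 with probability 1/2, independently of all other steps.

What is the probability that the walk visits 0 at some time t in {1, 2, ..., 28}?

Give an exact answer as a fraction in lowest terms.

Answer: 28539857/33554432

Derivation:
Count via complement. Let g(t,s) = #length-t paths at position s with S_1..S_t all ≠ 0.
g(t,s) = g(t-1,s-1) + g(t-1,s+1) for s ≠ 0; g(t,0) = 0.
t=0: g(0,0)=1
t=1: g(1,-1)=1 g(1,1)=1
t=2: g(2,-2)=1 g(2,2)=1
t=3: g(3,-3)=1 g(3,-1)=1 g(3,1)=1 g(3,3)=1
t=4: g(4,-4)=1 g(4,-2)=2 g(4,2)=2 g(4,4)=1
t=5: g(5,-5)=1 g(5,-3)=3 g(5,-1)=2 g(5,1)=2 g(5,3)=3 g(5,5)=1
t=6: g(6,-6)=1 g(6,-4)=4 g(6,-2)=5 g(6,2)=5 g(6,4)=4 g(6,6)=1
t=7: g(7,-7)=1 g(7,-5)=5 g(7,-3)=9 g(7,-1)=5 g(7,1)=5 g(7,3)=9 g(7,5)=5 g(7,7)=1
t=8: g(8,-8)=1 g(8,-6)=6 g(8,-4)=14 g(8,-2)=14 g(8,2)=14 g(8,4)=14 g(8,6)=6 g(8,8)=1
t=9: g(9,-9)=1 g(9,-7)=7 g(9,-5)=20 g(9,-3)=28 g(9,-1)=14 g(9,1)=14 g(9,3)=28 g(9,5)=20 g(9,7)=7 g(9,9)=1
t=10: g(10,-10)=1 g(10,-8)=8 g(10,-6)=27 g(10,-4)=48 g(10,-2)=42 g(10,2)=42 g(10,4)=48 g(10,6)=27 g(10,8)=8 g(10,10)=1
t=11: g(11,-11)=1 g(11,-9)=9 g(11,-7)=35 g(11,-5)=75 g(11,-3)=90 g(11,-1)=42 g(11,1)=42 g(11,3)=90 g(11,5)=75 g(11,7)=35 g(11,9)=9 g(11,11)=1
t=12: g(12,-12)=1 g(12,-10)=10 g(12,-8)=44 g(12,-6)=110 g(12,-4)=165 g(12,-2)=132 g(12,2)=132 g(12,4)=165 g(12,6)=110 g(12,8)=44 g(12,10)=10 g(12,12)=1
t=13: g(13,-13)=1 g(13,-11)=11 g(13,-9)=54 g(13,-7)=154 g(13,-5)=275 g(13,-3)=297 g(13,-1)=132 g(13,1)=132 g(13,3)=297 g(13,5)=275 g(13,7)=154 g(13,9)=54 g(13,11)=11 g(13,13)=1
t=14: g(14,-14)=1 g(14,-12)=12 g(14,-10)=65 g(14,-8)=208 g(14,-6)=429 g(14,-4)=572 g(14,-2)=429 g(14,2)=429 g(14,4)=572 g(14,6)=429 g(14,8)=208 g(14,10)=65 g(14,12)=12 g(14,14)=1
t=15: g(15,-15)=1 g(15,-13)=13 g(15,-11)=77 g(15,-9)=273 g(15,-7)=637 g(15,-5)=1001 g(15,-3)=1001 g(15,-1)=429 g(15,1)=429 g(15,3)=1001 g(15,5)=1001 g(15,7)=637 g(15,9)=273 g(15,11)=77 g(15,13)=13 g(15,15)=1
t=16: g(16,-16)=1 g(16,-14)=14 g(16,-12)=90 g(16,-10)=350 g(16,-8)=910 g(16,-6)=1638 g(16,-4)=2002 g(16,-2)=1430 g(16,2)=1430 g(16,4)=2002 g(16,6)=1638 g(16,8)=910 g(16,10)=350 g(16,12)=90 g(16,14)=14 g(16,16)=1
t=17: g(17,-17)=1 g(17,-15)=15 g(17,-13)=104 g(17,-11)=440 g(17,-9)=1260 g(17,-7)=2548 g(17,-5)=3640 g(17,-3)=3432 g(17,-1)=1430 g(17,1)=1430 g(17,3)=3432 g(17,5)=3640 g(17,7)=2548 g(17,9)=1260 g(17,11)=440 g(17,13)=104 g(17,15)=15 g(17,17)=1
t=18: g(18,-18)=1 g(18,-16)=16 g(18,-14)=119 g(18,-12)=544 g(18,-10)=1700 g(18,-8)=3808 g(18,-6)=6188 g(18,-4)=7072 g(18,-2)=4862 g(18,2)=4862 g(18,4)=7072 g(18,6)=6188 g(18,8)=3808 g(18,10)=1700 g(18,12)=544 g(18,14)=119 g(18,16)=16 g(18,18)=1
t=19: g(19,-19)=1 g(19,-17)=17 g(19,-15)=135 g(19,-13)=663 g(19,-11)=2244 g(19,-9)=5508 g(19,-7)=9996 g(19,-5)=13260 g(19,-3)=11934 g(19,-1)=4862 g(19,1)=4862 g(19,3)=11934 g(19,5)=13260 g(19,7)=9996 g(19,9)=5508 g(19,11)=2244 g(19,13)=663 g(19,15)=135 g(19,17)=17 g(19,19)=1
t=20: g(20,-20)=1 g(20,-18)=18 g(20,-16)=152 g(20,-14)=798 g(20,-12)=2907 g(20,-10)=7752 g(20,-8)=15504 g(20,-6)=23256 g(20,-4)=25194 g(20,-2)=16796 g(20,2)=16796 g(20,4)=25194 g(20,6)=23256 g(20,8)=15504 g(20,10)=7752 g(20,12)=2907 g(20,14)=798 g(20,16)=152 g(20,18)=18 g(20,20)=1
t=21: g(21,-21)=1 g(21,-19)=19 g(21,-17)=170 g(21,-15)=950 g(21,-13)=3705 g(21,-11)=10659 g(21,-9)=23256 g(21,-7)=38760 g(21,-5)=48450 g(21,-3)=41990 g(21,-1)=16796 g(21,1)=16796 g(21,3)=41990 g(21,5)=48450 g(21,7)=38760 g(21,9)=23256 g(21,11)=10659 g(21,13)=3705 g(21,15)=950 g(21,17)=170 g(21,19)=19 g(21,21)=1
t=22: g(22,-22)=1 g(22,-20)=20 g(22,-18)=189 g(22,-16)=1120 g(22,-14)=4655 g(22,-12)=14364 g(22,-10)=33915 g(22,-8)=62016 g(22,-6)=87210 g(22,-4)=90440 g(22,-2)=58786 g(22,2)=58786 g(22,4)=90440 g(22,6)=87210 g(22,8)=62016 g(22,10)=33915 g(22,12)=14364 g(22,14)=4655 g(22,16)=1120 g(22,18)=189 g(22,20)=20 g(22,22)=1
t=23: g(23,-23)=1 g(23,-21)=21 g(23,-19)=209 g(23,-17)=1309 g(23,-15)=5775 g(23,-13)=19019 g(23,-11)=48279 g(23,-9)=95931 g(23,-7)=149226 g(23,-5)=177650 g(23,-3)=149226 g(23,-1)=58786 g(23,1)=58786 g(23,3)=149226 g(23,5)=177650 g(23,7)=149226 g(23,9)=95931 g(23,11)=48279 g(23,13)=19019 g(23,15)=5775 g(23,17)=1309 g(23,19)=209 g(23,21)=21 g(23,23)=1
t=24: g(24,-24)=1 g(24,-22)=22 g(24,-20)=230 g(24,-18)=1518 g(24,-16)=7084 g(24,-14)=24794 g(24,-12)=67298 g(24,-10)=144210 g(24,-8)=245157 g(24,-6)=326876 g(24,-4)=326876 g(24,-2)=208012 g(24,2)=208012 g(24,4)=326876 g(24,6)=326876 g(24,8)=245157 g(24,10)=144210 g(24,12)=67298 g(24,14)=24794 g(24,16)=7084 g(24,18)=1518 g(24,20)=230 g(24,22)=22 g(24,24)=1
t=25: g(25,-25)=1 g(25,-23)=23 g(25,-21)=252 g(25,-19)=1748 g(25,-17)=8602 g(25,-15)=31878 g(25,-13)=92092 g(25,-11)=211508 g(25,-9)=389367 g(25,-7)=572033 g(25,-5)=653752 g(25,-3)=534888 g(25,-1)=208012 g(25,1)=208012 g(25,3)=534888 g(25,5)=653752 g(25,7)=572033 g(25,9)=389367 g(25,11)=211508 g(25,13)=92092 g(25,15)=31878 g(25,17)=8602 g(25,19)=1748 g(25,21)=252 g(25,23)=23 g(25,25)=1
t=26: g(26,-26)=1 g(26,-24)=24 g(26,-22)=275 g(26,-20)=2000 g(26,-18)=10350 g(26,-16)=40480 g(26,-14)=123970 g(26,-12)=303600 g(26,-10)=600875 g(26,-8)=961400 g(26,-6)=1225785 g(26,-4)=1188640 g(26,-2)=742900 g(26,2)=742900 g(26,4)=1188640 g(26,6)=1225785 g(26,8)=961400 g(26,10)=600875 g(26,12)=303600 g(26,14)=123970 g(26,16)=40480 g(26,18)=10350 g(26,20)=2000 g(26,22)=275 g(26,24)=24 g(26,26)=1
t=27: g(27,-27)=1 g(27,-25)=25 g(27,-23)=299 g(27,-21)=2275 g(27,-19)=12350 g(27,-17)=50830 g(27,-15)=164450 g(27,-13)=427570 g(27,-11)=904475 g(27,-9)=1562275 g(27,-7)=2187185 g(27,-5)=2414425 g(27,-3)=1931540 g(27,-1)=742900 g(27,1)=742900 g(27,3)=1931540 g(27,5)=2414425 g(27,7)=2187185 g(27,9)=1562275 g(27,11)=904475 g(27,13)=427570 g(27,15)=164450 g(27,17)=50830 g(27,19)=12350 g(27,21)=2275 g(27,23)=299 g(27,25)=25 g(27,27)=1
t=28: g(28,-28)=1 g(28,-26)=26 g(28,-24)=324 g(28,-22)=2574 g(28,-20)=14625 g(28,-18)=63180 g(28,-16)=215280 g(28,-14)=592020 g(28,-12)=1332045 g(28,-10)=2466750 g(28,-8)=3749460 g(28,-6)=4601610 g(28,-4)=4345965 g(28,-2)=2674440 g(28,2)=2674440 g(28,4)=4345965 g(28,6)=4601610 g(28,8)=3749460 g(28,10)=2466750 g(28,12)=1332045 g(28,14)=592020 g(28,16)=215280 g(28,18)=63180 g(28,20)=14625 g(28,22)=2574 g(28,24)=324 g(28,26)=26 g(28,28)=1
Paths never hitting 0: Σ_s g(28,s) = 40116600
Paths hitting 0: 2^28 - 40116600 = 228318856
P = 228318856/268435456 = 28539857/33554432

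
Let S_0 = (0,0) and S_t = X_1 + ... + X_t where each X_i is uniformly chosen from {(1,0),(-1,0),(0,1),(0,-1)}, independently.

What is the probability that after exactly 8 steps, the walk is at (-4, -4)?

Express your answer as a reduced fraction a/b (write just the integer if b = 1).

Answer: 35/32768

Derivation:
Let h be the number of horizontal steps (so 8-h are vertical). To end at (-4,-4) need (h-4)/2 right-steps and ((8-h)-4)/2 up-steps.
Sum over h with 4 ≤ h ≤ 4, h ≡ 0 (mod 2), 8-h ≡ 0 (mod 2):
h=4: C(8,4)·C(4,0)·C(4,0) = 70·1·1 = 70
Total favorable: 70
Total paths: 4^8 = 65536
P = 70/65536 = 35/32768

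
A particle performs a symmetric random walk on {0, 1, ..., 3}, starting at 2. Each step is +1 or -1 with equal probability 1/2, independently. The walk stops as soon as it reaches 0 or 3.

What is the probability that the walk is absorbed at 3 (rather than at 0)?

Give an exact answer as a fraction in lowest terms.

Answer: 2/3

Derivation:
Symmetric walk (p = 1/2): the harmonic-function argument gives P(hit 3 before 0 | start at 2) = a/N.
P = 2/3 = 2/3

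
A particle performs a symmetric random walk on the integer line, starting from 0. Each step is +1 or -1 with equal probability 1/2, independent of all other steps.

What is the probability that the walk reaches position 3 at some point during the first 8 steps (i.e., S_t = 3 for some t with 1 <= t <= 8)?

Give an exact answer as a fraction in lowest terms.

Count via complement. Let g(t,s) = #length-t paths at position s with S_1..S_t all ≠ 3.
g(t,s) = g(t-1,s-1) + g(t-1,s+1) for s ≠ 3; g(t,3) = 0.
t=0: g(0,0)=1
t=1: g(1,-1)=1 g(1,1)=1
t=2: g(2,-2)=1 g(2,0)=2 g(2,2)=1
t=3: g(3,-3)=1 g(3,-1)=3 g(3,1)=3
t=4: g(4,-4)=1 g(4,-2)=4 g(4,0)=6 g(4,2)=3
t=5: g(5,-5)=1 g(5,-3)=5 g(5,-1)=10 g(5,1)=9
t=6: g(6,-6)=1 g(6,-4)=6 g(6,-2)=15 g(6,0)=19 g(6,2)=9
t=7: g(7,-7)=1 g(7,-5)=7 g(7,-3)=21 g(7,-1)=34 g(7,1)=28
t=8: g(8,-8)=1 g(8,-6)=8 g(8,-4)=28 g(8,-2)=55 g(8,0)=62 g(8,2)=28
Paths never hitting 3: Σ_s g(8,s) = 182
Paths hitting 3: 2^8 - 182 = 74
P = 74/256 = 37/128

Answer: 37/128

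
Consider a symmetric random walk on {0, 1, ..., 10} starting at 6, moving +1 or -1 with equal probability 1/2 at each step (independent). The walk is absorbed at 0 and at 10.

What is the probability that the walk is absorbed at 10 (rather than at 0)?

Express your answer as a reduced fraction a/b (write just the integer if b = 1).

Answer: 3/5

Derivation:
Symmetric walk (p = 1/2): the harmonic-function argument gives P(hit 10 before 0 | start at 6) = a/N.
P = 6/10 = 3/5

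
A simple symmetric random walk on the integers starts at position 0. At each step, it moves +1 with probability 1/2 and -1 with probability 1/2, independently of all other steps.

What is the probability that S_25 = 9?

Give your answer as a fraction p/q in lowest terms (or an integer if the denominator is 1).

Answer: 1081575/33554432

Derivation:
To reach position 9 after 25 steps: need 17 steps of +1 and 8 of -1.
Favorable paths: C(25,17) = 1081575
Total paths: 2^25 = 33554432
P = 1081575/33554432 = 1081575/33554432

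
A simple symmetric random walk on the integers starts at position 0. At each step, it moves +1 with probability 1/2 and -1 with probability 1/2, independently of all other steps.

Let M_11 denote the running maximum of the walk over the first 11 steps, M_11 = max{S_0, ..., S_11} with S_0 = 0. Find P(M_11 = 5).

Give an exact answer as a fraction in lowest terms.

Let M_11 = max(S_0,...,S_11). Use the reflection principle: for j ≥ 1, #{paths with M_11 ≥ j} = #{S_11 ≥ j} + #{S_11 ≥ j+1}.
By reflection, #{M_11 ≥ 5} = #{S_11 ≥ 5} + #{S_11 ≥ 6} = 232 + 67 = 299.
#{M_11 ≥ 6} = #{S_11 ≥ 6} + #{S_11 ≥ 7} = 67 + 67 = 134.
#{M_11 = 5} = 299 - 134 = 165.
P(M_11 = 5) = 165/2048 = 165/2048

Answer: 165/2048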